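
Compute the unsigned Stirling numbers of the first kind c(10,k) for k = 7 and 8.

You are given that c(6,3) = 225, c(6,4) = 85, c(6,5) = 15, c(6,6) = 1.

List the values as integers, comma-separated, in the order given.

@7  (7,4):85·6+225→735, (7,5):15·6+85→175, (7,6):1·6+15→21, (7,7):0·6+1→1
@8  (8,5):175·7+735→1960, (8,6):21·7+175→322, (8,7):1·7+21→28, (8,8):0·7+1→1
@9  (9,6):322·8+1960→4536, (9,7):28·8+322→546, (9,8):1·8+28→36
@10  (10,7):546·9+4536→9450, (10,8):36·9+546→870
Read c(10,7) = 9450, c(10,8) = 870.

9450, 870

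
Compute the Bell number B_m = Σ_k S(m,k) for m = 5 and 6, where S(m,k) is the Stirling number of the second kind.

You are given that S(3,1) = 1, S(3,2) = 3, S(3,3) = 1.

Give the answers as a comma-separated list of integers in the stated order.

52, 203

@4  (4,1):1·1+0→1, (4,2):3·2+1→7, (4,3):1·3+3→6, (4,4):0·4+1→1
@5  (5,1):1·1+0→1, (5,2):7·2+1→15, (5,3):6·3+7→25, (5,4):1·4+6→10, (5,5):0·5+1→1
@6  (6,1):1·1+0→1, (6,2):15·2+1→31, (6,3):25·3+15→90, (6,4):10·4+25→65, (6,5):1·5+10→15, (6,6):0·6+1→1
B_5 = ΣS(5,k) = 1+15+25+10+1 = 52
B_6 = ΣS(6,k) = 1+31+90+65+15+1 = 203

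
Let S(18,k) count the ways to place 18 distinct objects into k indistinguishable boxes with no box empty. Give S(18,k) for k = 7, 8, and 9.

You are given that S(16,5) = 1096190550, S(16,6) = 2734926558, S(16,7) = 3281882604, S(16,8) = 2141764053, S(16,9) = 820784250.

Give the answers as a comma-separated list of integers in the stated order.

row 17: T[17][6]=6·2734926558+1096190550=17505749898  T[17][7]=7·3281882604+2734926558=25708104786  T[17][8]=8·2141764053+3281882604=20415995028  T[17][9]=9·820784250+2141764053=9528822303
row 18: T[18][7]=7·25708104786+17505749898=197462483400  T[18][8]=8·20415995028+25708104786=189036065010  T[18][9]=9·9528822303+20415995028=106175395755
Read S(18,7) = 197462483400, S(18,8) = 189036065010, S(18,9) = 106175395755.

197462483400, 189036065010, 106175395755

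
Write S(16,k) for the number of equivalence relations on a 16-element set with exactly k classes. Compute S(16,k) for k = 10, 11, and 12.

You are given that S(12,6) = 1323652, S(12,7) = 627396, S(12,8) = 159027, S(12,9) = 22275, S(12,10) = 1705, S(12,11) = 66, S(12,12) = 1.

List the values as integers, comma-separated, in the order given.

193754990, 28936908, 2757118

[13] T[13,7]:7*627396+1323652=5715424 · T[13,8]:8*159027+627396=1899612 · T[13,9]:9*22275+159027=359502 · T[13,10]:10*1705+22275=39325 · T[13,11]:11*66+1705=2431 · T[13,12]:12*1+66=78
[14] T[14,8]:8*1899612+5715424=20912320 · T[14,9]:9*359502+1899612=5135130 · T[14,10]:10*39325+359502=752752 · T[14,11]:11*2431+39325=66066 · T[14,12]:12*78+2431=3367
[15] T[15,9]:9*5135130+20912320=67128490 · T[15,10]:10*752752+5135130=12662650 · T[15,11]:11*66066+752752=1479478 · T[15,12]:12*3367+66066=106470
[16] T[16,10]:10*12662650+67128490=193754990 · T[16,11]:11*1479478+12662650=28936908 · T[16,12]:12*106470+1479478=2757118
Read S(16,10) = 193754990, S(16,11) = 28936908, S(16,12) = 2757118.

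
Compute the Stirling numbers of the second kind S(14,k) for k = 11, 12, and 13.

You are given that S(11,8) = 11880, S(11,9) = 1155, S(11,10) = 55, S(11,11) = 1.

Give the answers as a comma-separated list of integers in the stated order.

66066, 3367, 91

@12  (12,9):1155·9+11880→22275, (12,10):55·10+1155→1705, (12,11):1·11+55→66, (12,12):0·12+1→1
@13  (13,10):1705·10+22275→39325, (13,11):66·11+1705→2431, (13,12):1·12+66→78, (13,13):0·13+1→1
@14  (14,11):2431·11+39325→66066, (14,12):78·12+2431→3367, (14,13):1·13+78→91
Read S(14,11) = 66066, S(14,12) = 3367, S(14,13) = 91.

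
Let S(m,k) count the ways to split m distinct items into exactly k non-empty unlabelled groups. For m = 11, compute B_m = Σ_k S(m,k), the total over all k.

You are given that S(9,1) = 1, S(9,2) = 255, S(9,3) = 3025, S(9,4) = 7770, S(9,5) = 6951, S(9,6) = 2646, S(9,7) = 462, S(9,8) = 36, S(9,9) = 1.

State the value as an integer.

678570

[10] T[10,1]:1*1+0=1 · T[10,2]:2*255+1=511 · T[10,3]:3*3025+255=9330 · T[10,4]:4*7770+3025=34105 · T[10,5]:5*6951+7770=42525 · T[10,6]:6*2646+6951=22827 · T[10,7]:7*462+2646=5880 · T[10,8]:8*36+462=750 · T[10,9]:9*1+36=45 · T[10,10]:10*0+1=1
[11] T[11,1]:1*1+0=1 · T[11,2]:2*511+1=1023 · T[11,3]:3*9330+511=28501 · T[11,4]:4*34105+9330=145750 · T[11,5]:5*42525+34105=246730 · T[11,6]:6*22827+42525=179487 · T[11,7]:7*5880+22827=63987 · T[11,8]:8*750+5880=11880 · T[11,9]:9*45+750=1155 · T[11,10]:10*1+45=55 · T[11,11]:11*0+1=1
B_11 = ΣS(11,k) = 1+1023+28501+145750+246730+179487+63987+11880+1155+55+1 = 678570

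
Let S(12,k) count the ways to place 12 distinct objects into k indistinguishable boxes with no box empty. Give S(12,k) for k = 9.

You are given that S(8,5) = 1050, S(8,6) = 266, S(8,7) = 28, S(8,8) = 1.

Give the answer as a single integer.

r9: T_9,6=6×266+1050=2646; T_9,7=7×28+266=462; T_9,8=8×1+28=36; T_9,9=9×0+1=1
r10: T_10,7=7×462+2646=5880; T_10,8=8×36+462=750; T_10,9=9×1+36=45
r11: T_11,8=8×750+5880=11880; T_11,9=9×45+750=1155
r12: T_12,9=9×1155+11880=22275
Read S(12,9) = 22275.

22275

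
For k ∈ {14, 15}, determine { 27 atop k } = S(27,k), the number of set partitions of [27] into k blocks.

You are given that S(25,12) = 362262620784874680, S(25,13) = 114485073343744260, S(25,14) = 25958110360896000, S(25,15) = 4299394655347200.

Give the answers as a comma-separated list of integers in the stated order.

@26  (26,13):114485073343744260·13+362262620784874680→1850568574253550060, (26,14):25958110360896000·14+114485073343744260→477898618396288260, (26,15):4299394655347200·15+25958110360896000→90449030191104000
@27  (27,14):477898618396288260·14+1850568574253550060→8541149231801585700, (27,15):90449030191104000·15+477898618396288260→1834634071262848260
Read S(27,14) = 8541149231801585700, S(27,15) = 1834634071262848260.

8541149231801585700, 1834634071262848260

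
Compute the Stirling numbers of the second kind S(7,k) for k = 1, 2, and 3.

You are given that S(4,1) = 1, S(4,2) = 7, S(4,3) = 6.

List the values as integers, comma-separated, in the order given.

1, 63, 301

row 5: T[5][1]=1·1+0=1  T[5][2]=2·7+1=15  T[5][3]=3·6+7=25
row 6: T[6][1]=1·1+0=1  T[6][2]=2·15+1=31  T[6][3]=3·25+15=90
row 7: T[7][1]=1·1+0=1  T[7][2]=2·31+1=63  T[7][3]=3·90+31=301
Read S(7,1) = 1, S(7,2) = 63, S(7,3) = 301.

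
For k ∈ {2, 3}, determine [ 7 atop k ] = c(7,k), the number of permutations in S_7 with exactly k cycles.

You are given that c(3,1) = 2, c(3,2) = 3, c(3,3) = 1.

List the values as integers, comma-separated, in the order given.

1764, 1624

i=4: T(4,1)=0+3·2=6 | T(4,2)=2+3·3=11 | T(4,3)=3+3·1=6
i=5: T(5,1)=0+4·6=24 | T(5,2)=6+4·11=50 | T(5,3)=11+4·6=35
i=6: T(6,1)=0+5·24=120 | T(6,2)=24+5·50=274 | T(6,3)=50+5·35=225
i=7: T(7,2)=120+6·274=1764 | T(7,3)=274+6·225=1624
Read c(7,2) = 1764, c(7,3) = 1624.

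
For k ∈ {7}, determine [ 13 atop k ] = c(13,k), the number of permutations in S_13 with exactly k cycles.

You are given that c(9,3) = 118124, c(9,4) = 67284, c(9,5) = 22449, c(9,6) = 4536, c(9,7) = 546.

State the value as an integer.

i=10: T(10,4)=118124+9·67284=723680 | T(10,5)=67284+9·22449=269325 | T(10,6)=22449+9·4536=63273 | T(10,7)=4536+9·546=9450
i=11: T(11,5)=723680+10·269325=3416930 | T(11,6)=269325+10·63273=902055 | T(11,7)=63273+10·9450=157773
i=12: T(12,6)=3416930+11·902055=13339535 | T(12,7)=902055+11·157773=2637558
i=13: T(13,7)=13339535+12·2637558=44990231
Read c(13,7) = 44990231.

44990231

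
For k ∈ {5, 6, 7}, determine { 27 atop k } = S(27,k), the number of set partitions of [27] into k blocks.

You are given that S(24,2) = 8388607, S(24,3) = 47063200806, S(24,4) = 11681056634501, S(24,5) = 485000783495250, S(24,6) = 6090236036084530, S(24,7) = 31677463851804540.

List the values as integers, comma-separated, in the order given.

61338207158409090, 1359801318005044551, 11647571772911241531

[25] T[25,3]:3*47063200806+8388607=141197991025 · T[25,4]:4*11681056634501+47063200806=46771289738810 · T[25,5]:5*485000783495250+11681056634501=2436684974110751 · T[25,6]:6*6090236036084530+485000783495250=37026417000002430 · T[25,7]:7*31677463851804540+6090236036084530=227832482998716310
[26] T[26,4]:4*46771289738810+141197991025=187226356946265 · T[26,5]:5*2436684974110751+46771289738810=12230196160292565 · T[26,6]:6*37026417000002430+2436684974110751=224595186974125331 · T[26,7]:7*227832482998716310+37026417000002430=1631853797991016600
[27] T[27,5]:5*12230196160292565+187226356946265=61338207158409090 · T[27,6]:6*224595186974125331+12230196160292565=1359801318005044551 · T[27,7]:7*1631853797991016600+224595186974125331=11647571772911241531
Read S(27,5) = 61338207158409090, S(27,6) = 1359801318005044551, S(27,7) = 11647571772911241531.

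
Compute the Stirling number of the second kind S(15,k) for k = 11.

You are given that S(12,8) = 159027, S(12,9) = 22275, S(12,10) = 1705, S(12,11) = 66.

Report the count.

i=13: T(13,9)=159027+9·22275=359502 | T(13,10)=22275+10·1705=39325 | T(13,11)=1705+11·66=2431
i=14: T(14,10)=359502+10·39325=752752 | T(14,11)=39325+11·2431=66066
i=15: T(15,11)=752752+11·66066=1479478
Read S(15,11) = 1479478.

1479478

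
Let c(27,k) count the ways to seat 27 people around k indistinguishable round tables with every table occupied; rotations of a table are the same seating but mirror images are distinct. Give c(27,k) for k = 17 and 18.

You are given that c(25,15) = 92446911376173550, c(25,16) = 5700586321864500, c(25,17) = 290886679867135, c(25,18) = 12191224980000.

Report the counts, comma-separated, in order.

572253155704900800, 28460103232088385

r26: T_26,16=25×5700586321864500+92446911376173550=234961569422786050; T_26,17=25×290886679867135+5700586321864500=12972753318542875; T_26,18=25×12191224980000+290886679867135=595667304367135
r27: T_27,17=26×12972753318542875+234961569422786050=572253155704900800; T_27,18=26×595667304367135+12972753318542875=28460103232088385
Read c(27,17) = 572253155704900800, c(27,18) = 28460103232088385.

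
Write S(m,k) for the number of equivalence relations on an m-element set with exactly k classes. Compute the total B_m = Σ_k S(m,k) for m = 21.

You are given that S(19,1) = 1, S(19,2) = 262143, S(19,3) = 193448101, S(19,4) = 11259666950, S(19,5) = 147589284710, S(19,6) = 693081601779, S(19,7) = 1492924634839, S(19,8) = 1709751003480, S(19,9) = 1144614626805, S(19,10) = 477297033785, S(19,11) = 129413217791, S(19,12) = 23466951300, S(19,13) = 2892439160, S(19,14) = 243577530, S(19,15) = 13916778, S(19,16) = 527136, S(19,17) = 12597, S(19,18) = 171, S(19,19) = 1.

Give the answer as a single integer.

474869816156751

row 20: T[20][1]=1·1+0=1  T[20][2]=2·262143+1=524287  T[20][3]=3·193448101+262143=580606446  T[20][4]=4·11259666950+193448101=45232115901  T[20][5]=5·147589284710+11259666950=749206090500  T[20][6]=6·693081601779+147589284710=4306078895384  T[20][7]=7·1492924634839+693081601779=11143554045652  T[20][8]=8·1709751003480+1492924634839=15170932662679  T[20][9]=9·1144614626805+1709751003480=12011282644725  T[20][10]=10·477297033785+1144614626805=5917584964655  T[20][11]=11·129413217791+477297033785=1900842429486  T[20][12]=12·23466951300+129413217791=411016633391  T[20][13]=13·2892439160+23466951300=61068660380  T[20][14]=14·243577530+2892439160=6302524580  T[20][15]=15·13916778+243577530=452329200  T[20][16]=16·527136+13916778=22350954  T[20][17]=17·12597+527136=741285  T[20][18]=18·171+12597=15675  T[20][19]=19·1+171=190  T[20][20]=20·0+1=1
row 21: T[21][1]=1·1+0=1  T[21][2]=2·524287+1=1048575  T[21][3]=3·580606446+524287=1742343625  T[21][4]=4·45232115901+580606446=181509070050  T[21][5]=5·749206090500+45232115901=3791262568401  T[21][6]=6·4306078895384+749206090500=26585679462804  T[21][7]=7·11143554045652+4306078895384=82310957214948  T[21][8]=8·15170932662679+11143554045652=132511015347084  T[21][9]=9·12011282644725+15170932662679=123272476465204  T[21][10]=10·5917584964655+12011282644725=71187132291275  T[21][11]=11·1900842429486+5917584964655=26826851689001  T[21][12]=12·411016633391+1900842429486=6833042030178  T[21][13]=13·61068660380+411016633391=1204909218331  T[21][14]=14·6302524580+61068660380=149304004500  T[21][15]=15·452329200+6302524580=13087462580  T[21][16]=16·22350954+452329200=809944464  T[21][17]=17·741285+22350954=34952799  T[21][18]=18·15675+741285=1023435  T[21][19]=19·190+15675=19285  T[21][20]=20·1+190=210  T[21][21]=21·0+1=1
B_21 = ΣS(21,k) = 1+1048575+1742343625+181509070050+3791262568401+26585679462804+82310957214948+132511015347084+123272476465204+71187132291275+26826851689001+6833042030178+1204909218331+149304004500+13087462580+809944464+34952799+1023435+19285+210+1 = 474869816156751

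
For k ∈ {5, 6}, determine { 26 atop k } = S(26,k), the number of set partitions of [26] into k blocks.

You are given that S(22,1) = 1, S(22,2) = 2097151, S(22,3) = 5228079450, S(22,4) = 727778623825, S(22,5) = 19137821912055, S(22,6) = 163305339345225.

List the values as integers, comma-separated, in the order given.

i=23: T(23,2)=1+2·2097151=4194303 | T(23,3)=2097151+3·5228079450=15686335501 | T(23,4)=5228079450+4·727778623825=2916342574750 | T(23,5)=727778623825+5·19137821912055=96416888184100 | T(23,6)=19137821912055+6·163305339345225=998969857983405
i=24: T(24,3)=4194303+3·15686335501=47063200806 | T(24,4)=15686335501+4·2916342574750=11681056634501 | T(24,5)=2916342574750+5·96416888184100=485000783495250 | T(24,6)=96416888184100+6·998969857983405=6090236036084530
i=25: T(25,4)=47063200806+4·11681056634501=46771289738810 | T(25,5)=11681056634501+5·485000783495250=2436684974110751 | T(25,6)=485000783495250+6·6090236036084530=37026417000002430
i=26: T(26,5)=46771289738810+5·2436684974110751=12230196160292565 | T(26,6)=2436684974110751+6·37026417000002430=224595186974125331
Read S(26,5) = 12230196160292565, S(26,6) = 224595186974125331.

12230196160292565, 224595186974125331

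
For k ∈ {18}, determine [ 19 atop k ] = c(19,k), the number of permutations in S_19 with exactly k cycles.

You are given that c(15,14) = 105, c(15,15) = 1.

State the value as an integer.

171

[16] T[16,15]:15*1+105=120 · T[16,16]:15*0+1=1
[17] T[17,16]:16*1+120=136 · T[17,17]:16*0+1=1
[18] T[18,17]:17*1+136=153 · T[18,18]:17*0+1=1
[19] T[19,18]:18*1+153=171
Read c(19,18) = 171.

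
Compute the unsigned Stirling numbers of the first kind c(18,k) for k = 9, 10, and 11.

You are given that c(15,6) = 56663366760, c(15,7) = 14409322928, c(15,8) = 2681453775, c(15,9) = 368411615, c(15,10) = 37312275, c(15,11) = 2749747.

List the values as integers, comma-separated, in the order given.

[16] T[16,7]:15*14409322928+56663366760=272803210680 · T[16,8]:15*2681453775+14409322928=54631129553 · T[16,9]:15*368411615+2681453775=8207628000 · T[16,10]:15*37312275+368411615=928095740 · T[16,11]:15*2749747+37312275=78558480
[17] T[17,8]:16*54631129553+272803210680=1146901283528 · T[17,9]:16*8207628000+54631129553=185953177553 · T[17,10]:16*928095740+8207628000=23057159840 · T[17,11]:16*78558480+928095740=2185031420
[18] T[18,9]:17*185953177553+1146901283528=4308105301929 · T[18,10]:17*23057159840+185953177553=577924894833 · T[18,11]:17*2185031420+23057159840=60202693980
Read c(18,9) = 4308105301929, c(18,10) = 577924894833, c(18,11) = 60202693980.

4308105301929, 577924894833, 60202693980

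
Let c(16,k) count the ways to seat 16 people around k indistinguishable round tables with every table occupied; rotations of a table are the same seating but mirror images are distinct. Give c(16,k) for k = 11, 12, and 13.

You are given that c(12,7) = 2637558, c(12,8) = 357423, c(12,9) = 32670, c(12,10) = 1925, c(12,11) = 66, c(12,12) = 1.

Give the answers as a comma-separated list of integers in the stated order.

78558480, 4899622, 218400

@13  (13,8):357423·12+2637558→6926634, (13,9):32670·12+357423→749463, (13,10):1925·12+32670→55770, (13,11):66·12+1925→2717, (13,12):1·12+66→78, (13,13):0·12+1→1
@14  (14,9):749463·13+6926634→16669653, (14,10):55770·13+749463→1474473, (14,11):2717·13+55770→91091, (14,12):78·13+2717→3731, (14,13):1·13+78→91
@15  (15,10):1474473·14+16669653→37312275, (15,11):91091·14+1474473→2749747, (15,12):3731·14+91091→143325, (15,13):91·14+3731→5005
@16  (16,11):2749747·15+37312275→78558480, (16,12):143325·15+2749747→4899622, (16,13):5005·15+143325→218400
Read c(16,11) = 78558480, c(16,12) = 4899622, c(16,13) = 218400.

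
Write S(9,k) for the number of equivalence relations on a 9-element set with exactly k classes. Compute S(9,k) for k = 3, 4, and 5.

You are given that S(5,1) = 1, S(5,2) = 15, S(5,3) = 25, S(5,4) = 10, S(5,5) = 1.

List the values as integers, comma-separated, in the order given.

[6] T[6,1]:1*1+0=1 · T[6,2]:2*15+1=31 · T[6,3]:3*25+15=90 · T[6,4]:4*10+25=65 · T[6,5]:5*1+10=15
[7] T[7,1]:1*1+0=1 · T[7,2]:2*31+1=63 · T[7,3]:3*90+31=301 · T[7,4]:4*65+90=350 · T[7,5]:5*15+65=140
[8] T[8,2]:2*63+1=127 · T[8,3]:3*301+63=966 · T[8,4]:4*350+301=1701 · T[8,5]:5*140+350=1050
[9] T[9,3]:3*966+127=3025 · T[9,4]:4*1701+966=7770 · T[9,5]:5*1050+1701=6951
Read S(9,3) = 3025, S(9,4) = 7770, S(9,5) = 6951.

3025, 7770, 6951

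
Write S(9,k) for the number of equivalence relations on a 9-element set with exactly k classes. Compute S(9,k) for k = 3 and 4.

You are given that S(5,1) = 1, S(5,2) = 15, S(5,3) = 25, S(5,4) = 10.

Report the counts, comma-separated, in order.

r6: T_6,1=1×1+0=1; T_6,2=2×15+1=31; T_6,3=3×25+15=90; T_6,4=4×10+25=65
r7: T_7,1=1×1+0=1; T_7,2=2×31+1=63; T_7,3=3×90+31=301; T_7,4=4×65+90=350
r8: T_8,2=2×63+1=127; T_8,3=3×301+63=966; T_8,4=4×350+301=1701
r9: T_9,3=3×966+127=3025; T_9,4=4×1701+966=7770
Read S(9,3) = 3025, S(9,4) = 7770.

3025, 7770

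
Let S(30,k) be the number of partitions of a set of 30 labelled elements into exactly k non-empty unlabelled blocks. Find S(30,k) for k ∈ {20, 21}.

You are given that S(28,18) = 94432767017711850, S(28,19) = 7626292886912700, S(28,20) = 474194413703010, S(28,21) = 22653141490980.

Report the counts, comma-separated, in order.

581535955088511150, 37058299246258290

@29  (29,19):7626292886912700·19+94432767017711850→239332331869053150, (29,20):474194413703010·20+7626292886912700→17110181160972900, (29,21):22653141490980·21+474194413703010→949910385013590
@30  (30,20):17110181160972900·20+239332331869053150→581535955088511150, (30,21):949910385013590·21+17110181160972900→37058299246258290
Read S(30,20) = 581535955088511150, S(30,21) = 37058299246258290.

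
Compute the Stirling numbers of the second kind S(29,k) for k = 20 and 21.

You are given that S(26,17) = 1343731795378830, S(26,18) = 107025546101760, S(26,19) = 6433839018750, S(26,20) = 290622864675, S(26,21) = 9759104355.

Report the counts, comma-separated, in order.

[27] T[27,18]:18*107025546101760+1343731795378830=3270191625210510 · T[27,19]:19*6433839018750+107025546101760=229268487458010 · T[27,20]:20*290622864675+6433839018750=12246296312250 · T[27,21]:21*9759104355+290622864675=495564056130
[28] T[28,19]:19*229268487458010+3270191625210510=7626292886912700 · T[28,20]:20*12246296312250+229268487458010=474194413703010 · T[28,21]:21*495564056130+12246296312250=22653141490980
[29] T[29,20]:20*474194413703010+7626292886912700=17110181160972900 · T[29,21]:21*22653141490980+474194413703010=949910385013590
Read S(29,20) = 17110181160972900, S(29,21) = 949910385013590.

17110181160972900, 949910385013590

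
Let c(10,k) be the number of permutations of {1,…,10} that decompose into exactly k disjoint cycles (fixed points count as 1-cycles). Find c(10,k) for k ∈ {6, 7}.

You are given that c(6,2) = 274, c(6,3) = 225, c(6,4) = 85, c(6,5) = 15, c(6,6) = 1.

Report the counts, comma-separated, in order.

@7  (7,3):225·6+274→1624, (7,4):85·6+225→735, (7,5):15·6+85→175, (7,6):1·6+15→21, (7,7):0·6+1→1
@8  (8,4):735·7+1624→6769, (8,5):175·7+735→1960, (8,6):21·7+175→322, (8,7):1·7+21→28
@9  (9,5):1960·8+6769→22449, (9,6):322·8+1960→4536, (9,7):28·8+322→546
@10  (10,6):4536·9+22449→63273, (10,7):546·9+4536→9450
Read c(10,6) = 63273, c(10,7) = 9450.

63273, 9450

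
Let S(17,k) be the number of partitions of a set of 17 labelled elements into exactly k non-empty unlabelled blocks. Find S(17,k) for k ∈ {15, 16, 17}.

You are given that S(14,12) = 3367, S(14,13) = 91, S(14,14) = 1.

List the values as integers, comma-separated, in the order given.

@15  (15,13):91·13+3367→4550, (15,14):1·14+91→105, (15,15):0·15+1→1
@16  (16,14):105·14+4550→6020, (16,15):1·15+105→120, (16,16):0·16+1→1
@17  (17,15):120·15+6020→7820, (17,16):1·16+120→136, (17,17):0·17+1→1
Read S(17,15) = 7820, S(17,16) = 136, S(17,17) = 1.

7820, 136, 1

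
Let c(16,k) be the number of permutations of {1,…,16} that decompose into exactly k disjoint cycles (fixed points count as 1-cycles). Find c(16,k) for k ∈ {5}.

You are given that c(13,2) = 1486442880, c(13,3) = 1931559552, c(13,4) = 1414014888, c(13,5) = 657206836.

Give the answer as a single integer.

r14: T_14,3=13×1931559552+1486442880=26596717056; T_14,4=13×1414014888+1931559552=20313753096; T_14,5=13×657206836+1414014888=9957703756
r15: T_15,4=14×20313753096+26596717056=310989260400; T_15,5=14×9957703756+20313753096=159721605680
r16: T_16,5=15×159721605680+310989260400=2706813345600
Read c(16,5) = 2706813345600.

2706813345600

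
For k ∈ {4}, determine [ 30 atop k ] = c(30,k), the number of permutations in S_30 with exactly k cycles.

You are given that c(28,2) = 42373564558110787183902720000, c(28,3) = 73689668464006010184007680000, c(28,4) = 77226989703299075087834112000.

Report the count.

66951000306085302338993639424000

row 29: T[29][3]=28·73689668464006010184007680000+42373564558110787183902720000=2105684281550279072336117760000  T[29][4]=28·77226989703299075087834112000+73689668464006010184007680000=2236045380156380112643362816000
row 30: T[30][4]=29·2236045380156380112643362816000+2105684281550279072336117760000=66951000306085302338993639424000
Read c(30,4) = 66951000306085302338993639424000.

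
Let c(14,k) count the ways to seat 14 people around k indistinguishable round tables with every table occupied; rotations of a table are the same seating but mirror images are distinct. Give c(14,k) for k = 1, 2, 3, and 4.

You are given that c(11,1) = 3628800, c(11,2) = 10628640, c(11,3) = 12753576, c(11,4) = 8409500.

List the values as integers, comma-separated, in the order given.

6227020800, 19802759040, 26596717056, 20313753096

r12: T_12,1=11×3628800+0=39916800; T_12,2=11×10628640+3628800=120543840; T_12,3=11×12753576+10628640=150917976; T_12,4=11×8409500+12753576=105258076
r13: T_13,1=12×39916800+0=479001600; T_13,2=12×120543840+39916800=1486442880; T_13,3=12×150917976+120543840=1931559552; T_13,4=12×105258076+150917976=1414014888
r14: T_14,1=13×479001600+0=6227020800; T_14,2=13×1486442880+479001600=19802759040; T_14,3=13×1931559552+1486442880=26596717056; T_14,4=13×1414014888+1931559552=20313753096
Read c(14,1) = 6227020800, c(14,2) = 19802759040, c(14,3) = 26596717056, c(14,4) = 20313753096.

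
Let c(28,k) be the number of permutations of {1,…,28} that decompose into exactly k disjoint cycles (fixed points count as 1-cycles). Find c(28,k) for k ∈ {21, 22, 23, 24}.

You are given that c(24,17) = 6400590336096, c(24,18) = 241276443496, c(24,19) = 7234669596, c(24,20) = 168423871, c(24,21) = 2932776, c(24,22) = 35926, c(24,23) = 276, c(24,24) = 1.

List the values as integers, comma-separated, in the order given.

71603372991150, 1845173352165, 38343278610, 626334345

i=25: T(25,18)=6400590336096+24·241276443496=12191224980000 | T(25,19)=241276443496+24·7234669596=414908513800 | T(25,20)=7234669596+24·168423871=11276842500 | T(25,21)=168423871+24·2932776=238810495 | T(25,22)=2932776+24·35926=3795000 | T(25,23)=35926+24·276=42550 | T(25,24)=276+24·1=300
i=26: T(26,19)=12191224980000+25·414908513800=22563937825000 | T(26,20)=414908513800+25·11276842500=696829576300 | T(26,21)=11276842500+25·238810495=17247104875 | T(26,22)=238810495+25·3795000=333685495 | T(26,23)=3795000+25·42550=4858750 | T(26,24)=42550+25·300=50050
i=27: T(27,20)=22563937825000+26·696829576300=40681506808800 | T(27,21)=696829576300+26·17247104875=1145254303050 | T(27,22)=17247104875+26·333685495=25922927745 | T(27,23)=333685495+26·4858750=460012995 | T(27,24)=4858750+26·50050=6160050
i=28: T(28,21)=40681506808800+27·1145254303050=71603372991150 | T(28,22)=1145254303050+27·25922927745=1845173352165 | T(28,23)=25922927745+27·460012995=38343278610 | T(28,24)=460012995+27·6160050=626334345
Read c(28,21) = 71603372991150, c(28,22) = 1845173352165, c(28,23) = 38343278610, c(28,24) = 626334345.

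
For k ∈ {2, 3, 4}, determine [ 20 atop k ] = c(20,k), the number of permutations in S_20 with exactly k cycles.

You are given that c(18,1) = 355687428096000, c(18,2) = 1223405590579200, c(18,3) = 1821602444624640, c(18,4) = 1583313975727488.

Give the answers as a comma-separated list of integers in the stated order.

[19] T[19,1]:18*355687428096000+0=6402373705728000 · T[19,2]:18*1223405590579200+355687428096000=22376988058521600 · T[19,3]:18*1821602444624640+1223405590579200=34012249593822720 · T[19,4]:18*1583313975727488+1821602444624640=30321254007719424
[20] T[20,2]:19*22376988058521600+6402373705728000=431565146817638400 · T[20,3]:19*34012249593822720+22376988058521600=668609730341153280 · T[20,4]:19*30321254007719424+34012249593822720=610116075740491776
Read c(20,2) = 431565146817638400, c(20,3) = 668609730341153280, c(20,4) = 610116075740491776.

431565146817638400, 668609730341153280, 610116075740491776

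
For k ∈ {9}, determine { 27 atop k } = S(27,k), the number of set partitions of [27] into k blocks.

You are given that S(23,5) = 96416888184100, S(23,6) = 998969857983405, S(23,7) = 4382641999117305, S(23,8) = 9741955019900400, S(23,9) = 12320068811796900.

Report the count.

@24  (24,6):998969857983405·6+96416888184100→6090236036084530, (24,7):4382641999117305·7+998969857983405→31677463851804540, (24,8):9741955019900400·8+4382641999117305→82318282158320505, (24,9):12320068811796900·9+9741955019900400→120622574326072500
@25  (25,7):31677463851804540·7+6090236036084530→227832482998716310, (25,8):82318282158320505·8+31677463851804540→690223721118368580, (25,9):120622574326072500·9+82318282158320505→1167921451092973005
@26  (26,8):690223721118368580·8+227832482998716310→5749622251945664950, (26,9):1167921451092973005·9+690223721118368580→11201516780955125625
@27  (27,9):11201516780955125625·9+5749622251945664950→106563273280541795575
Read S(27,9) = 106563273280541795575.

106563273280541795575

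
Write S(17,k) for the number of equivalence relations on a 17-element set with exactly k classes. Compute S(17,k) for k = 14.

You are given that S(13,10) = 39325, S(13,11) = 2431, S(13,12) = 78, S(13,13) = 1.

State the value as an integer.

i=14: T(14,11)=39325+11·2431=66066 | T(14,12)=2431+12·78=3367 | T(14,13)=78+13·1=91 | T(14,14)=1+14·0=1
i=15: T(15,12)=66066+12·3367=106470 | T(15,13)=3367+13·91=4550 | T(15,14)=91+14·1=105
i=16: T(16,13)=106470+13·4550=165620 | T(16,14)=4550+14·105=6020
i=17: T(17,14)=165620+14·6020=249900
Read S(17,14) = 249900.

249900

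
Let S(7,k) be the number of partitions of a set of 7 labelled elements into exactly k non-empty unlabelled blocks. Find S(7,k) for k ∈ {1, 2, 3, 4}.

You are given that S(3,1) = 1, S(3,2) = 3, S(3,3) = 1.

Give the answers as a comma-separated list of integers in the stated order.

1, 63, 301, 350

[4] T[4,1]:1*1+0=1 · T[4,2]:2*3+1=7 · T[4,3]:3*1+3=6 · T[4,4]:4*0+1=1
[5] T[5,1]:1*1+0=1 · T[5,2]:2*7+1=15 · T[5,3]:3*6+7=25 · T[5,4]:4*1+6=10
[6] T[6,1]:1*1+0=1 · T[6,2]:2*15+1=31 · T[6,3]:3*25+15=90 · T[6,4]:4*10+25=65
[7] T[7,1]:1*1+0=1 · T[7,2]:2*31+1=63 · T[7,3]:3*90+31=301 · T[7,4]:4*65+90=350
Read S(7,1) = 1, S(7,2) = 63, S(7,3) = 301, S(7,4) = 350.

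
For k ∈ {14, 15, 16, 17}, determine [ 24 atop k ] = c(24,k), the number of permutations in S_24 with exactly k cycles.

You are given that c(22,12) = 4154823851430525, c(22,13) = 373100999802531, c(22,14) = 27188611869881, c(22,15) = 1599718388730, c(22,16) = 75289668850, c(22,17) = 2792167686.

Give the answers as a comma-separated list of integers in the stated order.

34701806448704206, 2406046038644556, 137272511800831, 6400590336096

row 23: T[23][13]=22·373100999802531+4154823851430525=12363045847086207  T[23][14]=22·27188611869881+373100999802531=971250460939913  T[23][15]=22·1599718388730+27188611869881=62382416421941  T[23][16]=22·75289668850+1599718388730=3256091103430  T[23][17]=22·2792167686+75289668850=136717357942
row 24: T[24][14]=23·971250460939913+12363045847086207=34701806448704206  T[24][15]=23·62382416421941+971250460939913=2406046038644556  T[24][16]=23·3256091103430+62382416421941=137272511800831  T[24][17]=23·136717357942+3256091103430=6400590336096
Read c(24,14) = 34701806448704206, c(24,15) = 2406046038644556, c(24,16) = 137272511800831, c(24,17) = 6400590336096.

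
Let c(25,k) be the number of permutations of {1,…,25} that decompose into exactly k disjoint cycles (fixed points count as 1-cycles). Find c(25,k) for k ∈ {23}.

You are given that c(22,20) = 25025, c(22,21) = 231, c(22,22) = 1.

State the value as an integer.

42550

i=23: T(23,21)=25025+22·231=30107 | T(23,22)=231+22·1=253 | T(23,23)=1+22·0=1
i=24: T(24,22)=30107+23·253=35926 | T(24,23)=253+23·1=276
i=25: T(25,23)=35926+24·276=42550
Read c(25,23) = 42550.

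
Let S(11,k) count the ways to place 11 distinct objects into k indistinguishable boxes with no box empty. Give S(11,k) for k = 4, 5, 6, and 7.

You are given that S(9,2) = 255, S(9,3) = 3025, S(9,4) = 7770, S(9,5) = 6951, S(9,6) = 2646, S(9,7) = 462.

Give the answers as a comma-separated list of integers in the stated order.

145750, 246730, 179487, 63987

[10] T[10,3]:3*3025+255=9330 · T[10,4]:4*7770+3025=34105 · T[10,5]:5*6951+7770=42525 · T[10,6]:6*2646+6951=22827 · T[10,7]:7*462+2646=5880
[11] T[11,4]:4*34105+9330=145750 · T[11,5]:5*42525+34105=246730 · T[11,6]:6*22827+42525=179487 · T[11,7]:7*5880+22827=63987
Read S(11,4) = 145750, S(11,5) = 246730, S(11,6) = 179487, S(11,7) = 63987.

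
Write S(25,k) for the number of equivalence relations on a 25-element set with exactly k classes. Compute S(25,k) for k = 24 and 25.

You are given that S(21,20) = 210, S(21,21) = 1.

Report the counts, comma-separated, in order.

300, 1

row 22: T[22][21]=21·1+210=231  T[22][22]=22·0+1=1
row 23: T[23][22]=22·1+231=253  T[23][23]=23·0+1=1
row 24: T[24][23]=23·1+253=276  T[24][24]=24·0+1=1
row 25: T[25][24]=24·1+276=300  T[25][25]=25·0+1=1
Read S(25,24) = 300, S(25,25) = 1.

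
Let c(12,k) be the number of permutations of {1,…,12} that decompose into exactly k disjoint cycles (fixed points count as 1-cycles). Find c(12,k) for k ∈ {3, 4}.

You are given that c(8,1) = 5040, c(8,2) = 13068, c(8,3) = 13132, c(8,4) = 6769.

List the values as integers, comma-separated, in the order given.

150917976, 105258076

r9: T_9,1=8×5040+0=40320; T_9,2=8×13068+5040=109584; T_9,3=8×13132+13068=118124; T_9,4=8×6769+13132=67284
r10: T_10,1=9×40320+0=362880; T_10,2=9×109584+40320=1026576; T_10,3=9×118124+109584=1172700; T_10,4=9×67284+118124=723680
r11: T_11,2=10×1026576+362880=10628640; T_11,3=10×1172700+1026576=12753576; T_11,4=10×723680+1172700=8409500
r12: T_12,3=11×12753576+10628640=150917976; T_12,4=11×8409500+12753576=105258076
Read c(12,3) = 150917976, c(12,4) = 105258076.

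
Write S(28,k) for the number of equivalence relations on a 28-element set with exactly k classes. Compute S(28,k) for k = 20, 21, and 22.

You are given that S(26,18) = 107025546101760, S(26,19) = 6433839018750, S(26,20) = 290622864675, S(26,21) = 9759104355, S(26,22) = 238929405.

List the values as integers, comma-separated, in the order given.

row 27: T[27][19]=19·6433839018750+107025546101760=229268487458010  T[27][20]=20·290622864675+6433839018750=12246296312250  T[27][21]=21·9759104355+290622864675=495564056130  T[27][22]=22·238929405+9759104355=15015551265
row 28: T[28][20]=20·12246296312250+229268487458010=474194413703010  T[28][21]=21·495564056130+12246296312250=22653141490980  T[28][22]=22·15015551265+495564056130=825906183960
Read S(28,20) = 474194413703010, S(28,21) = 22653141490980, S(28,22) = 825906183960.

474194413703010, 22653141490980, 825906183960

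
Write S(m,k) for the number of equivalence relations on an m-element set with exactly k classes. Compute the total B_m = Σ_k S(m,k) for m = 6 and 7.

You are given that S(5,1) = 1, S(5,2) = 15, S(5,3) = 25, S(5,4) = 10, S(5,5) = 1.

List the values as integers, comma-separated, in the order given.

i=6: T(6,1)=0+1·1=1 | T(6,2)=1+2·15=31 | T(6,3)=15+3·25=90 | T(6,4)=25+4·10=65 | T(6,5)=10+5·1=15 | T(6,6)=1+6·0=1
i=7: T(7,1)=0+1·1=1 | T(7,2)=1+2·31=63 | T(7,3)=31+3·90=301 | T(7,4)=90+4·65=350 | T(7,5)=65+5·15=140 | T(7,6)=15+6·1=21 | T(7,7)=1+7·0=1
B_6 = ΣS(6,k) = 1+31+90+65+15+1 = 203
B_7 = ΣS(7,k) = 1+63+301+350+140+21+1 = 877

203, 877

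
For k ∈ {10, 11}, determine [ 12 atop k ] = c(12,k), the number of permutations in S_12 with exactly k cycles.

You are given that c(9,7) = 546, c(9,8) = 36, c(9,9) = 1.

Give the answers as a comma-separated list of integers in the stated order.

i=10: T(10,8)=546+9·36=870 | T(10,9)=36+9·1=45 | T(10,10)=1+9·0=1
i=11: T(11,9)=870+10·45=1320 | T(11,10)=45+10·1=55 | T(11,11)=1+10·0=1
i=12: T(12,10)=1320+11·55=1925 | T(12,11)=55+11·1=66
Read c(12,10) = 1925, c(12,11) = 66.

1925, 66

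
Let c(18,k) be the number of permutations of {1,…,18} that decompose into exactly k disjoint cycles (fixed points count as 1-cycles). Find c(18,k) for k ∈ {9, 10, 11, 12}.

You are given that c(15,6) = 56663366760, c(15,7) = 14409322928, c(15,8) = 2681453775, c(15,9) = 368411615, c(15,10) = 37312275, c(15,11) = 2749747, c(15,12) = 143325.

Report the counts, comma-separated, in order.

4308105301929, 577924894833, 60202693980, 4853222764

i=16: T(16,7)=56663366760+15·14409322928=272803210680 | T(16,8)=14409322928+15·2681453775=54631129553 | T(16,9)=2681453775+15·368411615=8207628000 | T(16,10)=368411615+15·37312275=928095740 | T(16,11)=37312275+15·2749747=78558480 | T(16,12)=2749747+15·143325=4899622
i=17: T(17,8)=272803210680+16·54631129553=1146901283528 | T(17,9)=54631129553+16·8207628000=185953177553 | T(17,10)=8207628000+16·928095740=23057159840 | T(17,11)=928095740+16·78558480=2185031420 | T(17,12)=78558480+16·4899622=156952432
i=18: T(18,9)=1146901283528+17·185953177553=4308105301929 | T(18,10)=185953177553+17·23057159840=577924894833 | T(18,11)=23057159840+17·2185031420=60202693980 | T(18,12)=2185031420+17·156952432=4853222764
Read c(18,9) = 4308105301929, c(18,10) = 577924894833, c(18,11) = 60202693980, c(18,12) = 4853222764.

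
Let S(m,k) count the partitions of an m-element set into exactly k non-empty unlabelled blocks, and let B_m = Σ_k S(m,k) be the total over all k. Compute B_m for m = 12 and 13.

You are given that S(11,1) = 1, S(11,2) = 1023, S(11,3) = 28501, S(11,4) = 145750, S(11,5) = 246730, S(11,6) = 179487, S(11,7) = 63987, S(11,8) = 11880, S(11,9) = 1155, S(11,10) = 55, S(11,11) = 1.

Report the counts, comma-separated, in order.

@12  (12,1):1·1+0→1, (12,2):1023·2+1→2047, (12,3):28501·3+1023→86526, (12,4):145750·4+28501→611501, (12,5):246730·5+145750→1379400, (12,6):179487·6+246730→1323652, (12,7):63987·7+179487→627396, (12,8):11880·8+63987→159027, (12,9):1155·9+11880→22275, (12,10):55·10+1155→1705, (12,11):1·11+55→66, (12,12):0·12+1→1
@13  (13,1):1·1+0→1, (13,2):2047·2+1→4095, (13,3):86526·3+2047→261625, (13,4):611501·4+86526→2532530, (13,5):1379400·5+611501→7508501, (13,6):1323652·6+1379400→9321312, (13,7):627396·7+1323652→5715424, (13,8):159027·8+627396→1899612, (13,9):22275·9+159027→359502, (13,10):1705·10+22275→39325, (13,11):66·11+1705→2431, (13,12):1·12+66→78, (13,13):0·13+1→1
B_12 = ΣS(12,k) = 1+2047+86526+611501+1379400+1323652+627396+159027+22275+1705+66+1 = 4213597
B_13 = ΣS(13,k) = 1+4095+261625+2532530+7508501+9321312+5715424+1899612+359502+39325+2431+78+1 = 27644437

4213597, 27644437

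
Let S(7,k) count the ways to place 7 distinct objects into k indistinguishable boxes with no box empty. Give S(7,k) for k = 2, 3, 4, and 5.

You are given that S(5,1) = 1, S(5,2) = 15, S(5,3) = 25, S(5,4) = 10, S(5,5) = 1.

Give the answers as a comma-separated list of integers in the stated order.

63, 301, 350, 140

row 6: T[6][1]=1·1+0=1  T[6][2]=2·15+1=31  T[6][3]=3·25+15=90  T[6][4]=4·10+25=65  T[6][5]=5·1+10=15
row 7: T[7][2]=2·31+1=63  T[7][3]=3·90+31=301  T[7][4]=4·65+90=350  T[7][5]=5·15+65=140
Read S(7,2) = 63, S(7,3) = 301, S(7,4) = 350, S(7,5) = 140.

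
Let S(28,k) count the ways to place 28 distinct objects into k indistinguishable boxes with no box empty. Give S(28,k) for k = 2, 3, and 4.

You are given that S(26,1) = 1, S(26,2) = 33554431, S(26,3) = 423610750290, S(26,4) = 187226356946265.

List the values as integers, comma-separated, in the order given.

r27: T_27,1=1×1+0=1; T_27,2=2×33554431+1=67108863; T_27,3=3×423610750290+33554431=1270865805301; T_27,4=4×187226356946265+423610750290=749329038535350
r28: T_28,2=2×67108863+1=134217727; T_28,3=3×1270865805301+67108863=3812664524766; T_28,4=4×749329038535350+1270865805301=2998587019946701
Read S(28,2) = 134217727, S(28,3) = 3812664524766, S(28,4) = 2998587019946701.

134217727, 3812664524766, 2998587019946701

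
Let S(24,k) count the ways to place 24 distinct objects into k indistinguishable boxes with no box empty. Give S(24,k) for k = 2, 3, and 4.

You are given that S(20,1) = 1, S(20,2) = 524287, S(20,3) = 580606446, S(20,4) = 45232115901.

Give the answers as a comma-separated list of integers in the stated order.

row 21: T[21][1]=1·1+0=1  T[21][2]=2·524287+1=1048575  T[21][3]=3·580606446+524287=1742343625  T[21][4]=4·45232115901+580606446=181509070050
row 22: T[22][1]=1·1+0=1  T[22][2]=2·1048575+1=2097151  T[22][3]=3·1742343625+1048575=5228079450  T[22][4]=4·181509070050+1742343625=727778623825
row 23: T[23][1]=1·1+0=1  T[23][2]=2·2097151+1=4194303  T[23][3]=3·5228079450+2097151=15686335501  T[23][4]=4·727778623825+5228079450=2916342574750
row 24: T[24][2]=2·4194303+1=8388607  T[24][3]=3·15686335501+4194303=47063200806  T[24][4]=4·2916342574750+15686335501=11681056634501
Read S(24,2) = 8388607, S(24,3) = 47063200806, S(24,4) = 11681056634501.

8388607, 47063200806, 11681056634501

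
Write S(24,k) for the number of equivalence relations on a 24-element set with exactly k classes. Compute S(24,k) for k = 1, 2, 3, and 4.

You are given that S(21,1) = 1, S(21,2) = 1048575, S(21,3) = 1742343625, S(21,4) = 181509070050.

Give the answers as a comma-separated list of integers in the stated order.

1, 8388607, 47063200806, 11681056634501

@22  (22,1):1·1+0→1, (22,2):1048575·2+1→2097151, (22,3):1742343625·3+1048575→5228079450, (22,4):181509070050·4+1742343625→727778623825
@23  (23,1):1·1+0→1, (23,2):2097151·2+1→4194303, (23,3):5228079450·3+2097151→15686335501, (23,4):727778623825·4+5228079450→2916342574750
@24  (24,1):1·1+0→1, (24,2):4194303·2+1→8388607, (24,3):15686335501·3+4194303→47063200806, (24,4):2916342574750·4+15686335501→11681056634501
Read S(24,1) = 1, S(24,2) = 8388607, S(24,3) = 47063200806, S(24,4) = 11681056634501.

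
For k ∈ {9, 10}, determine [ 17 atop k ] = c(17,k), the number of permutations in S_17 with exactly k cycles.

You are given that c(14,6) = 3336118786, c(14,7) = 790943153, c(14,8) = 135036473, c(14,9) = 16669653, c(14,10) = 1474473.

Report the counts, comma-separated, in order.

185953177553, 23057159840

row 15: T[15][7]=14·790943153+3336118786=14409322928  T[15][8]=14·135036473+790943153=2681453775  T[15][9]=14·16669653+135036473=368411615  T[15][10]=14·1474473+16669653=37312275
row 16: T[16][8]=15·2681453775+14409322928=54631129553  T[16][9]=15·368411615+2681453775=8207628000  T[16][10]=15·37312275+368411615=928095740
row 17: T[17][9]=16·8207628000+54631129553=185953177553  T[17][10]=16·928095740+8207628000=23057159840
Read c(17,9) = 185953177553, c(17,10) = 23057159840.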